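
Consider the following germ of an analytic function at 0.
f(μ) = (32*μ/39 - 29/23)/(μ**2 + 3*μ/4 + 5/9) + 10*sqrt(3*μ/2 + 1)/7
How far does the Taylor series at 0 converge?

Denominator factor (μ**2 + 3*μ/4 + 5/9): discriminant -239/144, complex-conjugate roots (-3/8) + ((1/24)*sqrt(239))*i and (-3/8) - ((1/24)*sqrt(239))*i; poles of order 1, moduli (1/3)*sqrt(5) and (1/3)*sqrt(5).
Branch term (10/7)*sqrt(1 - μ/(-2/3)): its argument vanishes at μ = -2/3, a square-root branch point, modulus 2/3.
The radius of convergence is the smallest modulus among the singular points: 2/3.

The radius of convergence is 2/3.


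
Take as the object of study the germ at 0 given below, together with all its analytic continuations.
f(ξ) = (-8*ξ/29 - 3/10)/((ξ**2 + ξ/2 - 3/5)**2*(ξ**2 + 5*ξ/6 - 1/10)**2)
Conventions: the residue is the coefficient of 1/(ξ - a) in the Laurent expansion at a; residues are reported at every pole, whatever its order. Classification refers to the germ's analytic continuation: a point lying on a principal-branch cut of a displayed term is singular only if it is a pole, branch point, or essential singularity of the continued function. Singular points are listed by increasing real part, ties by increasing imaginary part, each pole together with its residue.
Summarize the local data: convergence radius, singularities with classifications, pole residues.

Radius of convergence at 0: -5/12 + (1/60)*sqrt(985).
At -1/4 - (1/20)*sqrt(265): a pole of order 2; residue -1895/783 - (637355/2199447)*sqrt(265).
At -5/12 - (1/60)*sqrt(985): a pole of order 2; residue 1895/783 + (3957235/30387447)*sqrt(985).
At -5/12 + (1/60)*sqrt(985): a pole of order 2; residue 1895/783 - (3957235/30387447)*sqrt(985).
At -1/4 + (1/20)*sqrt(265): a pole of order 2; residue -1895/783 + (637355/2199447)*sqrt(265).

Denominator factor (ξ**2 + ξ/2 - 3/5)^2: discriminant 53/20, real irrational roots -1/4 + (1/20)*sqrt(265) and -1/4 - (1/20)*sqrt(265); poles of order 2, moduli -1/4 + (1/20)*sqrt(265) and 1/4 + (1/20)*sqrt(265).
Denominator factor (ξ**2 + 5*ξ/6 - 1/10)^2: discriminant 197/180, real irrational roots -5/12 + (1/60)*sqrt(985) and -5/12 - (1/60)*sqrt(985); poles of order 2, moduli -5/12 + (1/60)*sqrt(985) and 5/12 + (1/60)*sqrt(985).
The radius of convergence is the smallest modulus among the singular points: -5/12 + (1/60)*sqrt(985).
The factor ξ**2 + ξ/2 - 3/5 splits as (ξ - a)(ξ - a') with a = -1/4 - (1/20)*sqrt(265), a' = -1/4 + (1/20)*sqrt(265). At the order-2 pole a set g(ξ) = (ξ - a)^2*f(ξ) = [(-8*ξ/29 - 3/10)/(ξ**2 + 5*ξ/6 - 1/10)**2] / (ξ - a')^2.
Order-2 pole: residue = g'(a); g'(-1/4 - (1/20)*sqrt(265)) = -1895/783 - (637355/2199447)*sqrt(265), so the residue is -1895/783 - (637355/2199447)*sqrt(265).
The factor ξ**2 + 5*ξ/6 - 1/10 splits as (ξ - a)(ξ - a') with a = -5/12 - (1/60)*sqrt(985), a' = -5/12 + (1/60)*sqrt(985). At the order-2 pole a set g(ξ) = (ξ - a)^2*f(ξ) = [(-8*ξ/29 - 3/10)/(ξ**2 + ξ/2 - 3/5)**2] / (ξ - a')^2.
Order-2 pole: residue = g'(a); g'(-5/12 - (1/60)*sqrt(985)) = 1895/783 + (3957235/30387447)*sqrt(985), so the residue is 1895/783 + (3957235/30387447)*sqrt(985).
The factor ξ**2 + 5*ξ/6 - 1/10 splits as (ξ - a)(ξ - a') with a = -5/12 + (1/60)*sqrt(985), a' = -5/12 - (1/60)*sqrt(985). At the order-2 pole a set g(ξ) = (ξ - a)^2*f(ξ) = [(-8*ξ/29 - 3/10)/(ξ**2 + ξ/2 - 3/5)**2] / (ξ - a')^2.
Order-2 pole: residue = g'(a); g'(-5/12 + (1/60)*sqrt(985)) = 1895/783 - (3957235/30387447)*sqrt(985), so the residue is 1895/783 - (3957235/30387447)*sqrt(985).
The factor ξ**2 + ξ/2 - 3/5 splits as (ξ - a)(ξ - a') with a = -1/4 + (1/20)*sqrt(265), a' = -1/4 - (1/20)*sqrt(265). At the order-2 pole a set g(ξ) = (ξ - a)^2*f(ξ) = [(-8*ξ/29 - 3/10)/(ξ**2 + 5*ξ/6 - 1/10)**2] / (ξ - a')^2.
Order-2 pole: residue = g'(a); g'(-1/4 + (1/20)*sqrt(265)) = -1895/783 + (637355/2199447)*sqrt(265), so the residue is -1895/783 + (637355/2199447)*sqrt(265).
List the singular points by increasing real part (a conjugate pair: the negative imaginary part first).


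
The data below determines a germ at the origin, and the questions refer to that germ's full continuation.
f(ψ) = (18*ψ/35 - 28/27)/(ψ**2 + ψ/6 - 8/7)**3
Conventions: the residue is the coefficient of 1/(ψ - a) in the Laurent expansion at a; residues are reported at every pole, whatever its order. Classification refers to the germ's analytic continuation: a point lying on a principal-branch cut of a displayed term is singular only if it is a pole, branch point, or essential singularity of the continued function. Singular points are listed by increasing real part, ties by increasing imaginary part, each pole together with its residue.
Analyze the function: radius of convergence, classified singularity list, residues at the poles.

Radius of convergence at 0: -1/12 + (1/84)*sqrt(8113).
At -1/12 - (1/84)*sqrt(8113): a pole of order 3; residue (12343968/7784313395)*sqrt(8113).
At -1/12 + (1/84)*sqrt(8113): a pole of order 3; residue -(12343968/7784313395)*sqrt(8113).

Denominator factor (ψ**2 + ψ/6 - 8/7)^3: discriminant 1159/252, real irrational roots -1/12 + (1/84)*sqrt(8113) and -1/12 - (1/84)*sqrt(8113); poles of order 3, moduli -1/12 + (1/84)*sqrt(8113) and 1/12 + (1/84)*sqrt(8113).
The radius of convergence is the smallest modulus among the singular points: -1/12 + (1/84)*sqrt(8113).
The factor ψ**2 + ψ/6 - 8/7 splits as (ψ - a)(ψ - a') with a = -1/12 - (1/84)*sqrt(8113), a' = -1/12 + (1/84)*sqrt(8113). At the order-3 pole a set g(ψ) = (ψ - a)^3*f(ψ) = [18*ψ/35 - 28/27] / (ψ - a')^3.
Order-3 pole: residue = g''(a)/2; g''(-1/12 - (1/84)*sqrt(8113)) = (24687936/7784313395)*sqrt(8113), so the residue is (12343968/7784313395)*sqrt(8113).
The factor ψ**2 + ψ/6 - 8/7 splits as (ψ - a)(ψ - a') with a = -1/12 + (1/84)*sqrt(8113), a' = -1/12 - (1/84)*sqrt(8113). At the order-3 pole a set g(ψ) = (ψ - a)^3*f(ψ) = [18*ψ/35 - 28/27] / (ψ - a')^3.
Order-3 pole: residue = g''(a)/2; g''(-1/12 + (1/84)*sqrt(8113)) = -(24687936/7784313395)*sqrt(8113), so the residue is -(12343968/7784313395)*sqrt(8113).
List the singular points by increasing real part (a conjugate pair: the negative imaginary part first).


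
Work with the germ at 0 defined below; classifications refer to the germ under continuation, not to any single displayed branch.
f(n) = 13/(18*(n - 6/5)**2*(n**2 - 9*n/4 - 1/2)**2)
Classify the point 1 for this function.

Denominator factors: n - 6/5 = -1/5 at n = 1; n**2 - 9*n/4 - 1/2 = -7/4 at n = 1 — none vanishes.
So the germ continues analytically to 1.

The point is a regular point.


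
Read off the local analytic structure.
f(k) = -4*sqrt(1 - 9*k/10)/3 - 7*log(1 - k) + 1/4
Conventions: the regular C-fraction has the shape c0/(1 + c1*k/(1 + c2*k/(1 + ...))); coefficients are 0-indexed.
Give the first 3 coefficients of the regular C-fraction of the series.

Taylor coefficients (expand at 0): a_0 = -13/12, a_1 = 38/5, a_2 = 727/200.
c0 = a_0 = -13/12. Peel one level at a time: if S = 1 + c*k/S' with S'(0) = 1, then c is the k-coefficient of S and S' = c*k/(S - 1).
S_1 = c0/f = 1 + (456/65)*k + (17769/338)*k^2 + ...; c1 = 456/65.
S_2 = c1*k/(S_1 - 1) = 1 + (-29615/3952)*k + ...; c2 = -29615/3952.

The regular C-fraction coefficients are [-13/12, 456/65, -29615/3952].


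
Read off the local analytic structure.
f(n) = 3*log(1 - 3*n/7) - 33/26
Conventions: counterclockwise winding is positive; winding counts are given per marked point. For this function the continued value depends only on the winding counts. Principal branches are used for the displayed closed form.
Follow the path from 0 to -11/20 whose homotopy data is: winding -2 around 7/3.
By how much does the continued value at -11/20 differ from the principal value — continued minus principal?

The rational part is single-valued and drops out of the difference; each branch term changes only by its own monodromy.
(3)*log(1 - n/(7/3)): each positive loop around 7/3 adds 2*pi*i to the log, so winding -2 contributes (3)*(-2)*2*pi*i = -(12)*pi*i.
Summing the contributions at n = -11/20 gives -(12)*pi*i.

Continued minus principal equals -(12)*pi*i.


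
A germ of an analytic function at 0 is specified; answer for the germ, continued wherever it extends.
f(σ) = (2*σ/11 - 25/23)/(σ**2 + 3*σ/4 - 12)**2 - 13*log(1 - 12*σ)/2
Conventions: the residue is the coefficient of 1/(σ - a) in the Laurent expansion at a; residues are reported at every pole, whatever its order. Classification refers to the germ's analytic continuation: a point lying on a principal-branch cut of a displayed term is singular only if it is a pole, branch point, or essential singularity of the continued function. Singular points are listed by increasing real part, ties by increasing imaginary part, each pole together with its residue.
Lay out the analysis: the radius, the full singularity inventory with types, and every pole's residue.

Denominator factor (σ**2 + 3*σ/4 - 12)^2: discriminant 777/16, real irrational roots -3/8 + (1/8)*sqrt(777) and -3/8 - (1/8)*sqrt(777); poles of order 2, moduli -3/8 + (1/8)*sqrt(777) and 3/8 + (1/8)*sqrt(777).
Branch term (-13/2)*log(1 - σ/(1/12)): its argument vanishes at σ = 1/12, a logarithmic branch point, modulus 1/12.
The radius of convergence is the smallest modulus among the singular points: 1/12.
The branch term is analytic at -3/8 - (1/8)*sqrt(777) and contributes nothing to the residue; only the rational part matters.
The factor σ**2 + 3*σ/4 - 12 splits as (σ - a)(σ - a') with a = -3/8 - (1/8)*sqrt(777), a' = -3/8 + (1/8)*sqrt(777). At the order-2 pole a set g(σ) = (σ - a)^2*(rational part) = [2*σ/11 - 25/23] / (σ - a')^2.
Order-2 pole: residue = g'(a); g'(-3/8 - (1/8)*sqrt(777)) = -(5344/21820491)*sqrt(777), so the residue is -(5344/21820491)*sqrt(777).
The branch term is analytic at -3/8 + (1/8)*sqrt(777) and contributes nothing to the residue; only the rational part matters.
The factor σ**2 + 3*σ/4 - 12 splits as (σ - a)(σ - a') with a = -3/8 + (1/8)*sqrt(777), a' = -3/8 - (1/8)*sqrt(777). At the order-2 pole a set g(σ) = (σ - a)^2*(rational part) = [2*σ/11 - 25/23] / (σ - a')^2.
Order-2 pole: residue = g'(a); g'(-3/8 + (1/8)*sqrt(777)) = (5344/21820491)*sqrt(777), so the residue is (5344/21820491)*sqrt(777).
List the singular points by increasing real part (a conjugate pair: the negative imaginary part first).

Radius of convergence at 0: 1/12.
At -3/8 - (1/8)*sqrt(777): a pole of order 2; residue -(5344/21820491)*sqrt(777).
At 1/12: a logarithmic branch point.
At -3/8 + (1/8)*sqrt(777): a pole of order 2; residue (5344/21820491)*sqrt(777).


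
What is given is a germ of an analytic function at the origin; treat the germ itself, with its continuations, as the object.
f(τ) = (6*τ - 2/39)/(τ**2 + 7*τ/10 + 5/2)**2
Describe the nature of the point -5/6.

Denominator factors: τ**2 + 7*τ/10 + 5/2 = 47/18 at τ = -5/6 — none vanishes.
So the germ continues analytically to -5/6.

The point is a regular point.


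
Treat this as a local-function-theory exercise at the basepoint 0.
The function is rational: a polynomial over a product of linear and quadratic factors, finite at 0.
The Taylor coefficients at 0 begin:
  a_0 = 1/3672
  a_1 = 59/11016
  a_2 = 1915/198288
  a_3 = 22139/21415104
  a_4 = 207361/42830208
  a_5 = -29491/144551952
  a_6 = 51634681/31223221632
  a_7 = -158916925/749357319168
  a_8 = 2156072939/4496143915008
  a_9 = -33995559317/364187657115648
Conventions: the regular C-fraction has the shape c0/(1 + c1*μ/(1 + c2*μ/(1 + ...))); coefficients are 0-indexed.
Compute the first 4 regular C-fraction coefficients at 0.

Taylor coefficients (read off): a_0 = 1/3672, a_1 = 59/11016, a_2 = 1915/198288, a_3 = 22139/21415104.
c0 = a_0 = 1/3672. Peel one level at a time: if S = 1 + c*μ/S' with S'(0) = 1, then c is the μ-coefficient of S and S' = c*μ/(S - 1).
S_1 = c0/f = 1 + (-59/3)*μ + (18971/54)*μ^2 + ...; c1 = -59/3.
S_2 = c1*μ/(S_1 - 1) = 1 + (18971/1062)*μ + (20697149/6767064)*μ^2 + ...; c2 = 18971/1062.
S_3 = c2*μ/(S_2 - 1) = 1 + (-20697149/120883212)*μ + ...; c3 = -20697149/120883212.

The regular C-fraction coefficients are [1/3672, -59/3, 18971/1062, -20697149/120883212].


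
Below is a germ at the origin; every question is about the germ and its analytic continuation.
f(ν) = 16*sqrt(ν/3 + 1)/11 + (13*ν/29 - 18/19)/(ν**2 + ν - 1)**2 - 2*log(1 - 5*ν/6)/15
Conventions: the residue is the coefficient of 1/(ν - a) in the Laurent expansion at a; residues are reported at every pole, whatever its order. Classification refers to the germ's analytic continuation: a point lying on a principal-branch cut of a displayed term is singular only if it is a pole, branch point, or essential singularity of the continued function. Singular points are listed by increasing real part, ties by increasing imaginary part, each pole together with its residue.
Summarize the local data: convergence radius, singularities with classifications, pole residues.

Radius of convergence at 0: -1/2 + (1/2)*sqrt(5).
At -3: an algebraic (square-root) branch point.
At -1/2 - (1/2)*sqrt(5): a pole of order 2; residue -(1291/13775)*sqrt(5).
At -1/2 + (1/2)*sqrt(5): a pole of order 2; residue (1291/13775)*sqrt(5).
At 6/5: a logarithmic branch point.

Denominator factor (ν**2 + ν - 1)^2: discriminant 5, real irrational roots -1/2 + (1/2)*sqrt(5) and -1/2 - (1/2)*sqrt(5); poles of order 2, moduli -1/2 + (1/2)*sqrt(5) and 1/2 + (1/2)*sqrt(5).
Branch term (-2/15)*log(1 - ν/(6/5)): its argument vanishes at ν = 6/5, a logarithmic branch point, modulus 6/5.
Branch term (16/11)*sqrt(1 - ν/(-3)): its argument vanishes at ν = -3, a square-root branch point, modulus 3.
The radius of convergence is the smallest modulus among the singular points: -1/2 + (1/2)*sqrt(5).
The branch terms are analytic at -1/2 - (1/2)*sqrt(5) and contribute nothing to the residue; only the rational part matters.
The factor ν**2 + ν - 1 splits as (ν - a)(ν - a') with a = -1/2 - (1/2)*sqrt(5), a' = -1/2 + (1/2)*sqrt(5). At the order-2 pole a set g(ν) = (ν - a)^2*(rational part) = [13*ν/29 - 18/19] / (ν - a')^2.
Order-2 pole: residue = g'(a); g'(-1/2 - (1/2)*sqrt(5)) = -(1291/13775)*sqrt(5), so the residue is -(1291/13775)*sqrt(5).
The branch terms are analytic at -1/2 + (1/2)*sqrt(5) and contribute nothing to the residue; only the rational part matters.
The factor ν**2 + ν - 1 splits as (ν - a)(ν - a') with a = -1/2 + (1/2)*sqrt(5), a' = -1/2 - (1/2)*sqrt(5). At the order-2 pole a set g(ν) = (ν - a)^2*(rational part) = [13*ν/29 - 18/19] / (ν - a')^2.
Order-2 pole: residue = g'(a); g'(-1/2 + (1/2)*sqrt(5)) = (1291/13775)*sqrt(5), so the residue is (1291/13775)*sqrt(5).
List the singular points by increasing real part (a conjugate pair: the negative imaginary part first).


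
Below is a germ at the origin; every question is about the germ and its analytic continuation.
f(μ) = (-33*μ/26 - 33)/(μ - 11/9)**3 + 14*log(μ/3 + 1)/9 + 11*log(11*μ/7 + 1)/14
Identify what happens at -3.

The point is a logarithmic branch point.

The term (14/9)*log(1 - μ/(-3)) has argument 1 - -3/(-3) = 0 at -3: a logarithmic (infinitely-sheeted) branch point; the remaining terms are analytic or single-valued there.


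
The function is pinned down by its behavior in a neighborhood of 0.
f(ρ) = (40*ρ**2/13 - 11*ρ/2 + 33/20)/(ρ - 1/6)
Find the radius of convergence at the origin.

Denominator factor (ρ - 1/6): pole of order 1 at 1/6, modulus 1/6.
The radius of convergence is the smallest modulus among the singular points: 1/6.

The radius of convergence is 1/6.


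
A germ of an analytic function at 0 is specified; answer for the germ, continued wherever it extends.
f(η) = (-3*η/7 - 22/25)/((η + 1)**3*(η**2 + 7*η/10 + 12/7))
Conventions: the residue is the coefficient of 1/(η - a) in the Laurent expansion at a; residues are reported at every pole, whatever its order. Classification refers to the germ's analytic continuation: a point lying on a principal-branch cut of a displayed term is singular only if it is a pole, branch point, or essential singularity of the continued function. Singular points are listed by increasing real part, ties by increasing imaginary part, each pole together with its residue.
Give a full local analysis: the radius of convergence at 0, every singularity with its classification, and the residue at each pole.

Radius of convergence at 0: 1.
At -1: a pole of order 3; residue -1673588/14016105.
At (-7/20) - ((1/140)*sqrt(31199))*i: a pole of order 1; residue (836794/14016105) + ((39216158/62469779985)*sqrt(31199))*i.
At (-7/20) + ((1/140)*sqrt(31199))*i: a pole of order 1; residue (836794/14016105) - ((39216158/62469779985)*sqrt(31199))*i.

Denominator factor (η + 1)^3: pole of order 3 at -1, modulus 1.
Denominator factor (η**2 + 7*η/10 + 12/7): discriminant -4457/700, complex-conjugate roots (-7/20) + ((1/140)*sqrt(31199))*i and (-7/20) - ((1/140)*sqrt(31199))*i; poles of order 1, moduli (2/7)*sqrt(21) and (2/7)*sqrt(21).
The radius of convergence is the smallest modulus among the singular points: 1.
At the order-3 pole -1 set g(η) = (η - (-1))^3*f(η) = (-3*η/7 - 22/25)/(η**2 + 7*η/10 + 12/7).
Order-3 pole: residue = g''(a)/2; g''(-1) = -3347176/14016105, so the residue is -1673588/14016105.
The factor η**2 + 7*η/10 + 12/7 splits as (η - a)(η - a') with a = (-7/20) - ((1/140)*sqrt(31199))*i, a' = (-7/20) + ((1/140)*sqrt(31199))*i. At the order-1 pole a set g(η) = (η - a)*f(η) = [(-3*η/7 - 22/25)/(η + 1)**3] / (η - a').
Simple pole: residue = g(a) at a = (-7/20) - ((1/140)*sqrt(31199))*i, which is (836794/14016105) + ((39216158/62469779985)*sqrt(31199))*i.
The factor η**2 + 7*η/10 + 12/7 splits as (η - a)(η - a') with a = (-7/20) + ((1/140)*sqrt(31199))*i, a' = (-7/20) - ((1/140)*sqrt(31199))*i. At the order-1 pole a set g(η) = (η - a)*f(η) = [(-3*η/7 - 22/25)/(η + 1)**3] / (η - a').
Simple pole: residue = g(a) at a = (-7/20) + ((1/140)*sqrt(31199))*i, which is (836794/14016105) - ((39216158/62469779985)*sqrt(31199))*i.
List the singular points by increasing real part (a conjugate pair: the negative imaginary part first).


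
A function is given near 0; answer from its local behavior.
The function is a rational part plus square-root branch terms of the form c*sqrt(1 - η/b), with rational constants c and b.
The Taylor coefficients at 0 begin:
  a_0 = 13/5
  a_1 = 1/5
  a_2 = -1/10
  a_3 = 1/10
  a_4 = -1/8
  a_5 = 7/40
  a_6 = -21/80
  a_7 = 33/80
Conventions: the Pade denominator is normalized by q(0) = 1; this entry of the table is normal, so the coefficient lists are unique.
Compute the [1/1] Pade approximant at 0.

Taylor coefficients needed (read off): a_0 = 13/5, a_1 = 1/5, a_2 = -1/10.
Write the denominator as Q(η) = 1 + q1*η. Requiring Q*f - P = O(η^3) with deg P <= 1 kills the coefficients of η^2..η^2 in Q*f:
  η^2: a_2 + q1*a_1 = 0, i.e. -1/10 + (1/5)*q1 = 0.
Solving this linear system: q1 = 1/2.
The numerator is Q*f truncated at degree 1: P0 = a_0 = 13/5; P1 = a_1 + q1*a_0 = 3/2.

The Pade approximant has numerator coefficients [13/5, 3/2]; denominator coefficients [1, 1/2].


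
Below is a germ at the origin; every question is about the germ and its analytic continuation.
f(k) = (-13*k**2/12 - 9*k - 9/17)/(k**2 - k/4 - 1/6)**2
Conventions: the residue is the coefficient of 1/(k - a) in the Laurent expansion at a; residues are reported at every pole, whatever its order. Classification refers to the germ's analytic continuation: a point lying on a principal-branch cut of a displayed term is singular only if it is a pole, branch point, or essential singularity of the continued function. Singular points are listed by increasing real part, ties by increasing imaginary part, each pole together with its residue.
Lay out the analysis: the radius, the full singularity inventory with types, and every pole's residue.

Radius of convergence at 0: -1/8 + (1/24)*sqrt(105).
At 1/8 - (1/24)*sqrt(105): a pole of order 2; residue -(28864/62475)*sqrt(105).
At 1/8 + (1/24)*sqrt(105): a pole of order 2; residue (28864/62475)*sqrt(105).

Denominator factor (k**2 - k/4 - 1/6)^2: discriminant 35/48, real irrational roots 1/8 + (1/24)*sqrt(105) and 1/8 - (1/24)*sqrt(105); poles of order 2, moduli 1/8 + (1/24)*sqrt(105) and -1/8 + (1/24)*sqrt(105).
The radius of convergence is the smallest modulus among the singular points: -1/8 + (1/24)*sqrt(105).
The factor k**2 - k/4 - 1/6 splits as (k - a)(k - a') with a = 1/8 - (1/24)*sqrt(105), a' = 1/8 + (1/24)*sqrt(105). At the order-2 pole a set g(k) = (k - a)^2*f(k) = [-13*k**2/12 - 9*k - 9/17] / (k - a')^2.
Order-2 pole: residue = g'(a); g'(1/8 - (1/24)*sqrt(105)) = -(28864/62475)*sqrt(105), so the residue is -(28864/62475)*sqrt(105).
The factor k**2 - k/4 - 1/6 splits as (k - a)(k - a') with a = 1/8 + (1/24)*sqrt(105), a' = 1/8 - (1/24)*sqrt(105). At the order-2 pole a set g(k) = (k - a)^2*f(k) = [-13*k**2/12 - 9*k - 9/17] / (k - a')^2.
Order-2 pole: residue = g'(a); g'(1/8 + (1/24)*sqrt(105)) = (28864/62475)*sqrt(105), so the residue is (28864/62475)*sqrt(105).
List the singular points by increasing real part (a conjugate pair: the negative imaginary part first).


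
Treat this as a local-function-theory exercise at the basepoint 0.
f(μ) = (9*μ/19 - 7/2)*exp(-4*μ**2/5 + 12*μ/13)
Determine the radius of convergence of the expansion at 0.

The radius of convergence is infinite.

The factor exp(-4*μ**2/5 + 12*μ/13) is entire and contributes no finite singular point.
The polynomial part has no poles.
No finite singular points: the Taylor series at 0 converges everywhere.


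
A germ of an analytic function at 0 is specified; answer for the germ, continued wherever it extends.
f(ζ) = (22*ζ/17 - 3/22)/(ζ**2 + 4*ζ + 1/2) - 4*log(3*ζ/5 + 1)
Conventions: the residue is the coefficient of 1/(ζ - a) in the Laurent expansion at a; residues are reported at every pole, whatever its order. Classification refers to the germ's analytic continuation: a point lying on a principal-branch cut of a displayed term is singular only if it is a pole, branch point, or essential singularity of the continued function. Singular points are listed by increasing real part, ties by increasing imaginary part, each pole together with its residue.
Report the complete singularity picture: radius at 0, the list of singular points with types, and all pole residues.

Denominator factor (ζ**2 + 4*ζ + 1/2): discriminant 14, real irrational roots -2 + (1/2)*sqrt(14) and -2 - (1/2)*sqrt(14); poles of order 1, moduli 2 - (1/2)*sqrt(14) and 2 + (1/2)*sqrt(14).
Branch term (-4)*log(1 - ζ/(-5/3)): its argument vanishes at ζ = -5/3, a logarithmic branch point, modulus 5/3.
The radius of convergence is the smallest modulus among the singular points: 2 - (1/2)*sqrt(14).
The branch term is analytic at -2 - (1/2)*sqrt(14) and contributes nothing to the residue; only the rational part matters.
The factor ζ**2 + 4*ζ + 1/2 splits as (ζ - a)(ζ - a') with a = -2 - (1/2)*sqrt(14), a' = -2 + (1/2)*sqrt(14). At the order-1 pole a set g(ζ) = (ζ - a)*(rational part) = [22*ζ/17 - 3/22] / (ζ - a').
Simple pole: residue = g(a) at a = -2 - (1/2)*sqrt(14), which is 11/17 + (1019/5236)*sqrt(14).
The branch term is analytic at -2 + (1/2)*sqrt(14) and contributes nothing to the residue; only the rational part matters.
The factor ζ**2 + 4*ζ + 1/2 splits as (ζ - a)(ζ - a') with a = -2 + (1/2)*sqrt(14), a' = -2 - (1/2)*sqrt(14). At the order-1 pole a set g(ζ) = (ζ - a)*(rational part) = [22*ζ/17 - 3/22] / (ζ - a').
Simple pole: residue = g(a) at a = -2 + (1/2)*sqrt(14), which is 11/17 - (1019/5236)*sqrt(14).
List the singular points by increasing real part (a conjugate pair: the negative imaginary part first).

Radius of convergence at 0: 2 - (1/2)*sqrt(14).
At -2 - (1/2)*sqrt(14): a pole of order 1; residue 11/17 + (1019/5236)*sqrt(14).
At -5/3: a logarithmic branch point.
At -2 + (1/2)*sqrt(14): a pole of order 1; residue 11/17 - (1019/5236)*sqrt(14).


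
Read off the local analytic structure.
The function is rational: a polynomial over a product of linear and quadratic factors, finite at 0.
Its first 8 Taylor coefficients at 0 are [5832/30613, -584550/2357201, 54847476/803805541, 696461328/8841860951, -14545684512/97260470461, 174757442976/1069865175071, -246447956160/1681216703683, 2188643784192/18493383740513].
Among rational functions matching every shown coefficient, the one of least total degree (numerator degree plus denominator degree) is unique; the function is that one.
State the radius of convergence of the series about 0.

The radius of convergence is 11/6.

No rational of total degree below 5 reproduces all 8 coefficients; solving the [2/3] Pade equations on them gives f(ψ) = (-32*ψ**2/31 + 11*ψ/28 + 27/23)/(ψ + 11/6)**3, whose expansion matches every shown term.
Denominator factor (ψ + 11/6)^3: pole of order 3 at -11/6, modulus 11/6.
The radius of convergence is the smallest modulus among the singular points: 11/6.


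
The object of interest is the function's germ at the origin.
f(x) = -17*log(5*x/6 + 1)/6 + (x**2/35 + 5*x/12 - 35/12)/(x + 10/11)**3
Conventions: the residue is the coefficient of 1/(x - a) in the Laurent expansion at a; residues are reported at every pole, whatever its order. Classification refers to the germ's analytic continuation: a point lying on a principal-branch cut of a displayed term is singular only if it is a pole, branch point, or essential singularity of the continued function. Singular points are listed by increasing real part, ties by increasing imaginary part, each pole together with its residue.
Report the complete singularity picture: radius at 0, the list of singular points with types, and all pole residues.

Denominator factor (x + 10/11)^3: pole of order 3 at -10/11, modulus 10/11.
Branch term (-17/6)*log(1 - x/(-6/5)): its argument vanishes at x = -6/5, a logarithmic branch point, modulus 6/5.
The radius of convergence is the smallest modulus among the singular points: 10/11.
The branch term is analytic at -10/11 and contributes nothing to the residue; only the rational part matters.
At the order-3 pole -10/11 set g(x) = (x - (-10/11))^3*(rational part) = x**2/35 + 5*x/12 - 35/12.
Order-3 pole: residue = g''(a)/2; g''(-10/11) = 2/35, so the residue is 1/35.
List the singular points by increasing real part (a conjugate pair: the negative imaginary part first).

Radius of convergence at 0: 10/11.
At -6/5: a logarithmic branch point.
At -10/11: a pole of order 3; residue 1/35.


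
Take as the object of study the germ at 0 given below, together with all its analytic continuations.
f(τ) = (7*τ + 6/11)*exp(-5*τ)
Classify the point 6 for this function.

The point is a regular point.

There is no denominator, hence no pole anywhere.
The factor exp(-5*τ) is entire.
So the germ continues analytically to 6.


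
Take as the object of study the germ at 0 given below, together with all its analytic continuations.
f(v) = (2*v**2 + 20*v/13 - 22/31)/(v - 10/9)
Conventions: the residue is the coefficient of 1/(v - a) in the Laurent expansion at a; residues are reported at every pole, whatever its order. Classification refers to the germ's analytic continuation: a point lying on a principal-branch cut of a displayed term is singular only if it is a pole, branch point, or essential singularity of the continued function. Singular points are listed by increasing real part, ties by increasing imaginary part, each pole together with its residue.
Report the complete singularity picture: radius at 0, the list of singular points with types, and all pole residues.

Radius of convergence at 0: 10/9.
At 10/9: a pole of order 1; residue 113234/32643.

Denominator factor (v - 10/9): pole of order 1 at 10/9, modulus 10/9.
The radius of convergence is the smallest modulus among the singular points: 10/9.
At the order-1 pole 10/9 set g(v) = (v - (10/9))*f(v) = 2*v**2 + 20*v/13 - 22/31.
Simple pole: residue = g(a) at a = 10/9, which is 113234/32643.


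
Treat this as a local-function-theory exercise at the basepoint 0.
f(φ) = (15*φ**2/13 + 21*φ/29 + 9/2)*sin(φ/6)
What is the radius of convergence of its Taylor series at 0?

The radius of convergence is infinite.

The factor sin(φ/6) is entire and contributes no finite singular point.
The polynomial part has no poles.
No finite singular points: the Taylor series at 0 converges everywhere.


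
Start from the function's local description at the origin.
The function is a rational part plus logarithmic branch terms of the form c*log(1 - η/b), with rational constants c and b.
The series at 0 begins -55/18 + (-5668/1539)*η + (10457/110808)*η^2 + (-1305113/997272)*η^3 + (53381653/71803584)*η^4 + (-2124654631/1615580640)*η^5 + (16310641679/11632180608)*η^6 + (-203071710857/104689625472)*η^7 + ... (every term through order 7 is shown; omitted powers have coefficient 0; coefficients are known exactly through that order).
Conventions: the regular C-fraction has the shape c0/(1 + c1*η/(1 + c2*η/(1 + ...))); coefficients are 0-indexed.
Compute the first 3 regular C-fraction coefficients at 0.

Taylor coefficients (read off): a_0 = -55/18, a_1 = -5668/1539, a_2 = 10457/110808.
c0 = a_0 = -55/18. Peel one level at a time: if S = 1 + c*η/S' with S'(0) = 1, then c is the η-coefficient of S and S' = c*η/(S - 1).
S_1 = c0/f = 1 + (-11336/9405)*η + (6480829/4368100)*η^2 + ...; c1 = -11336/9405.
S_2 = c1*η/(S_1 - 1) = 1 + (58327461/47384480)*η + ...; c2 = 58327461/47384480.

The regular C-fraction coefficients are [-55/18, -11336/9405, 58327461/47384480].


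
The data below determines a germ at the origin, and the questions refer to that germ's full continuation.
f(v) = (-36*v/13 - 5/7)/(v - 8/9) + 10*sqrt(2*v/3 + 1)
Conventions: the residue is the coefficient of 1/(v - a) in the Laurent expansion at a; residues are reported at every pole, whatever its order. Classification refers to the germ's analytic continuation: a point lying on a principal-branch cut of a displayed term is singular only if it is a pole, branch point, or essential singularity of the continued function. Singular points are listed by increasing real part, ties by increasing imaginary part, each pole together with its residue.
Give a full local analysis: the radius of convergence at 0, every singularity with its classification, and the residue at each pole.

Denominator factor (v - 8/9): pole of order 1 at 8/9, modulus 8/9.
Branch term (10)*sqrt(1 - v/(-3/2)): its argument vanishes at v = -3/2, a square-root branch point, modulus 3/2.
The radius of convergence is the smallest modulus among the singular points: 8/9.
The branch term is analytic at 8/9 and contributes nothing to the residue; only the rational part matters.
At the order-1 pole 8/9 set g(v) = (v - (8/9))*(rational part) = -36*v/13 - 5/7.
Simple pole: residue = g(a) at a = 8/9, which is -289/91.
List the singular points by increasing real part (a conjugate pair: the negative imaginary part first).

Radius of convergence at 0: 8/9.
At -3/2: an algebraic (square-root) branch point.
At 8/9: a pole of order 1; residue -289/91.


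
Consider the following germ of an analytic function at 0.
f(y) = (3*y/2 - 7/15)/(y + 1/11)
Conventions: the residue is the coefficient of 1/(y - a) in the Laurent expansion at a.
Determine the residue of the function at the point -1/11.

The residue is -199/330.

At the order-1 pole -1/11 set g(y) = (y - (-1/11))*f(y) = 3*y/2 - 7/15.
Simple pole: residue = g(a) at a = -1/11, which is -199/330.


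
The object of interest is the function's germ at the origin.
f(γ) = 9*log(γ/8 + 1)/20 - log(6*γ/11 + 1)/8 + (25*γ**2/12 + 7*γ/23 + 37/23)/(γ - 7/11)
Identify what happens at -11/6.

The point is a logarithmic branch point.

The term (-1/8)*log(1 - γ/(-11/6)) has argument 1 - -11/6/(-11/6) = 0 at -11/6: a logarithmic (infinitely-sheeted) branch point; the remaining terms are analytic or single-valued there.


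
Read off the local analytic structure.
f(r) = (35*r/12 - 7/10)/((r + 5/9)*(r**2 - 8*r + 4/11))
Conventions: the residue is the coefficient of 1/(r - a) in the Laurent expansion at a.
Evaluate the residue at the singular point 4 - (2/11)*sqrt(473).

The residue is 41349/182360 - (38787/7841480)*sqrt(473).

The factor r**2 - 8*r + 4/11 splits as (r - a)(r - a') with a = 4 - (2/11)*sqrt(473), a' = 4 + (2/11)*sqrt(473). At the order-1 pole a set g(r) = (r - a)*f(r) = [(35*r/12 - 7/10)/(r + 5/9)] / (r - a').
Simple pole: residue = g(a) at a = 4 - (2/11)*sqrt(473), which is 41349/182360 - (38787/7841480)*sqrt(473).


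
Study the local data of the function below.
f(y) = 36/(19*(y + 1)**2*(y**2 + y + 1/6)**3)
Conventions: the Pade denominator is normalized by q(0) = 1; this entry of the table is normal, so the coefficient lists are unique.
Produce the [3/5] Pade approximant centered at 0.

The Pade approximant has numerator coefficients [7776/19, -186312960/247627, 180698688/247627, -88926336/247627]; denominator coefficients [1, 236700/13033, 1668417/13033, 5697010/13033, 9494772/13033, 6396384/13033].

Taylor coefficients needed (expand at 0): a_0 = 7776/19, a_1 = -155520/19, a_2 = 1842912/19, a_3 = -16967232/19, a_4 = 134548128/19, a_5 = -967645440/19, a_6 = 6500308320/19, a_7 = -41540465088/19, a_8 = 255590735904/19.
Write the denominator as Q(y) = 1 + q1*y + q2*y^2 + q3*y^3 + q4*y^4 + q5*y^5. Requiring Q*f - P = O(y^9) with deg P <= 3 kills the coefficients of y^4..y^8 in Q*f:
  y^4: a_4 + q1*a_3 + q2*a_2 + q3*a_1 + q4*a_0 = 0, i.e. 134548128/19 + (-16967232/19)*q1 + (1842912/19)*q2 + (-155520/19)*q3 + (7776/19)*q4 = 0.
  y^5: a_5 + q1*a_4 + q2*a_3 + q3*a_2 + q4*a_1 + q5*a_0 = 0, i.e. -967645440/19 + (134548128/19)*q1 + (-16967232/19)*q2 + (1842912/19)*q3 + (-155520/19)*q4 + (7776/19)*q5 = 0.
  y^6: a_6 + q1*a_5 + q2*a_4 + q3*a_3 + q4*a_2 + q5*a_1 = 0, i.e. 6500308320/19 + (-967645440/19)*q1 + (134548128/19)*q2 + (-16967232/19)*q3 + (1842912/19)*q4 + (-155520/19)*q5 = 0.
  y^7: a_7 + q1*a_6 + q2*a_5 + q3*a_4 + q4*a_3 + q5*a_2 = 0, i.e. -41540465088/19 + (6500308320/19)*q1 + (-967645440/19)*q2 + (134548128/19)*q3 + (-16967232/19)*q4 + (1842912/19)*q5 = 0.
  y^8: a_8 + q1*a_7 + q2*a_6 + q3*a_5 + q4*a_4 + q5*a_3 = 0, i.e. 255590735904/19 + (-41540465088/19)*q1 + (6500308320/19)*q2 + (-967645440/19)*q3 + (134548128/19)*q4 + (-16967232/19)*q5 = 0.
Solving this linear system: q1 = 236700/13033, q2 = 1668417/13033, q3 = 5697010/13033, q4 = 9494772/13033, q5 = 6396384/13033.
The numerator is Q*f truncated at degree 3: P0 = a_0 = 7776/19; P1 = a_1 + q1*a_0 = -186312960/247627; P2 = a_2 + q1*a_1 + q2*a_0 = 180698688/247627; P3 = a_3 + q1*a_2 + q2*a_1 + q3*a_0 = -88926336/247627.


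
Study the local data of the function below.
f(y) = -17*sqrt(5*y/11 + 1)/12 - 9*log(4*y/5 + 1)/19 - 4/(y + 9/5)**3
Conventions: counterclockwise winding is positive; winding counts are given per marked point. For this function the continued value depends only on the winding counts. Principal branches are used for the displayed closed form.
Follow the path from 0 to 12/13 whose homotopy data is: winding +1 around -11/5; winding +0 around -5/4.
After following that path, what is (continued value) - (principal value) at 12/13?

Continued minus principal equals (17/858)*sqrt(29029).

The rational part is single-valued and drops out of the difference; each branch term changes only by its own monodromy.
(-9/19)*log(1 - y/(-5/4)): winding 0 around -5/4, so this term returns to its principal value, contribution 0.
(-17/12)*sqrt(1 - y/(-11/5)): winding +1 is odd, the square root flips sign, contributing -2*(-17/12)*sqrt(1 - (12/13)/(-11/5)) = -2*(-17/12)*sqrt(203/143) = (17/858)*sqrt(29029).
Summing the contributions at y = 12/13 gives (17/858)*sqrt(29029).


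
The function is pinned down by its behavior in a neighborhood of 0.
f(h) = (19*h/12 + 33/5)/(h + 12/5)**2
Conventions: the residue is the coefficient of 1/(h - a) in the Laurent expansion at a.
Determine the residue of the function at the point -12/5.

At the order-2 pole -12/5 set g(h) = (h - (-12/5))^2*f(h) = 19*h/12 + 33/5.
Order-2 pole: residue = g'(a); g'(-12/5) = 19/12, so the residue is 19/12.

The residue is 19/12.


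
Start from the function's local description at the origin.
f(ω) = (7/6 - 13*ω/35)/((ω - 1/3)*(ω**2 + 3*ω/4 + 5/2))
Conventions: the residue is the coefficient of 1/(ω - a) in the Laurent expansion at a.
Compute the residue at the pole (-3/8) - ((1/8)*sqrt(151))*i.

The factor ω**2 + 3*ω/4 + 5/2 splits as (ω - a)(ω - a') with a = (-3/8) - ((1/8)*sqrt(151))*i, a' = (-3/8) + ((1/8)*sqrt(151))*i. At the order-1 pole a set g(ω) = (ω - a)*f(ω) = [(7/6 - 13*ω/35)/(ω - 1/3)] / (ω - a').
Simple pole: residue = g(a) at a = (-3/8) - ((1/8)*sqrt(151))*i, which is (-657/3605) - ((1297/77765)*sqrt(151))*i.

The residue is (-657/3605) - ((1297/77765)*sqrt(151))*i.


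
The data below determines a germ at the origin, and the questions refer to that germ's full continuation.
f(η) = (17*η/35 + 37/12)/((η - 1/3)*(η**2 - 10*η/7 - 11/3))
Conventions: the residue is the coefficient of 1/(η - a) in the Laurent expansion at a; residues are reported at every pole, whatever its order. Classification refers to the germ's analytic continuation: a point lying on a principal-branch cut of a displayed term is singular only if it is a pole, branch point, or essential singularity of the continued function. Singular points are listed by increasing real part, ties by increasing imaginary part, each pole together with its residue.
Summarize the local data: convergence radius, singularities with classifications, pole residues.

Denominator factor (η - 1/3): pole of order 1 at 1/3, modulus 1/3.
Denominator factor (η**2 - 10*η/7 - 11/3): discriminant 2456/147, real irrational roots 5/7 + (1/21)*sqrt(1842) and 5/7 - (1/21)*sqrt(1842); poles of order 1, moduli 5/7 + (1/21)*sqrt(1842) and -5/7 + (1/21)*sqrt(1842).
The radius of convergence is the smallest modulus among the singular points: 1/3.
The factor η**2 - 10*η/7 - 11/3 splits as (η - a)(η - a') with a = 5/7 - (1/21)*sqrt(1842), a' = 5/7 + (1/21)*sqrt(1842). At the order-1 pole a set g(η) = (η - a)*f(η) = [(17*η/35 + 37/12)/(η - 1/3)] / (η - a').
Simple pole: residue = g(a) at a = 5/7 - (1/21)*sqrt(1842), which is 4089/10160 - (199/194945)*sqrt(1842).
At the order-1 pole 1/3 set g(η) = (η - (1/3))*f(η) = (17*η/35 + 37/12)/(η**2 - 10*η/7 - 11/3).
Simple pole: residue = g(a) at a = 1/3, which is -4089/5080.
The factor η**2 - 10*η/7 - 11/3 splits as (η - a)(η - a') with a = 5/7 + (1/21)*sqrt(1842), a' = 5/7 - (1/21)*sqrt(1842). At the order-1 pole a set g(η) = (η - a)*f(η) = [(17*η/35 + 37/12)/(η - 1/3)] / (η - a').
Simple pole: residue = g(a) at a = 5/7 + (1/21)*sqrt(1842), which is 4089/10160 + (199/194945)*sqrt(1842).
List the singular points by increasing real part (a conjugate pair: the negative imaginary part first).

Radius of convergence at 0: 1/3.
At 5/7 - (1/21)*sqrt(1842): a pole of order 1; residue 4089/10160 - (199/194945)*sqrt(1842).
At 1/3: a pole of order 1; residue -4089/5080.
At 5/7 + (1/21)*sqrt(1842): a pole of order 1; residue 4089/10160 + (199/194945)*sqrt(1842).


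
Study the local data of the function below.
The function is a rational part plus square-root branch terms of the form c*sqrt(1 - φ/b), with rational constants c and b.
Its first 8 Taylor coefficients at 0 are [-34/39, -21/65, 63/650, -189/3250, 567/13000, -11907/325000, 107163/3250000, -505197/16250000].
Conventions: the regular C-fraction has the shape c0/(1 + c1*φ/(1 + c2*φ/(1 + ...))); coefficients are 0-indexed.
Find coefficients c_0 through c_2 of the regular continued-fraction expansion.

Taylor coefficients (read off): a_0 = -34/39, a_1 = -21/65, a_2 = 63/650.
c0 = a_0 = -34/39. Peel one level at a time: if S = 1 + c*φ/S' with S'(0) = 1, then c is the φ-coefficient of S and S' = c*φ/(S - 1).
S_1 = c0/f = 1 + (-63/170)*φ + (3591/14450)*φ^2 + ...; c1 = -63/170.
S_2 = c1*φ/(S_1 - 1) = 1 + (57/85)*φ + ...; c2 = 57/85.

The regular C-fraction coefficients are [-34/39, -63/170, 57/85].


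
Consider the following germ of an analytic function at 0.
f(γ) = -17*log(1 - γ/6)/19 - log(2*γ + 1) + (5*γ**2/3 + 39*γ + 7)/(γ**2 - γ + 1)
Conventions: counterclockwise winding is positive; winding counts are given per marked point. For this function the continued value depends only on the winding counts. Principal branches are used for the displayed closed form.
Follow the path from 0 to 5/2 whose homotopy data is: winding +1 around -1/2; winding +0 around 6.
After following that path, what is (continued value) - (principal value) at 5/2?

The rational part is single-valued and drops out of the difference; each branch term changes only by its own monodromy.
(-1)*log(1 - γ/(-1/2)): each positive loop around -1/2 adds 2*pi*i to the log, so winding +1 contributes (-1)*(1)*2*pi*i = -(2)*pi*i.
(-17/19)*log(1 - γ/(6)): winding 0 around 6, so this term returns to its principal value, contribution 0.
Summing the contributions at γ = 5/2 gives -(2)*pi*i.

Continued minus principal equals -(2)*pi*i.
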